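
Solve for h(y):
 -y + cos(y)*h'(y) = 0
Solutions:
 h(y) = C1 + Integral(y/cos(y), y)


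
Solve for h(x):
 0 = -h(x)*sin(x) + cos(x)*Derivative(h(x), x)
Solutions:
 h(x) = C1/cos(x)


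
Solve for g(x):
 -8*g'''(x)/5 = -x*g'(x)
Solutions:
 g(x) = C1 + Integral(C2*airyai(5^(1/3)*x/2) + C3*airybi(5^(1/3)*x/2), x)


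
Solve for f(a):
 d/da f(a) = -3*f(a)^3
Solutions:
 f(a) = -sqrt(2)*sqrt(-1/(C1 - 3*a))/2
 f(a) = sqrt(2)*sqrt(-1/(C1 - 3*a))/2


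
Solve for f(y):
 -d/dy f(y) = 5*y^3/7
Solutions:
 f(y) = C1 - 5*y^4/28


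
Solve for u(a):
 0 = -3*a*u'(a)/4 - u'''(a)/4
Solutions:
 u(a) = C1 + Integral(C2*airyai(-3^(1/3)*a) + C3*airybi(-3^(1/3)*a), a)


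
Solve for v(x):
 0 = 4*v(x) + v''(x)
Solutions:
 v(x) = C1*sin(2*x) + C2*cos(2*x)


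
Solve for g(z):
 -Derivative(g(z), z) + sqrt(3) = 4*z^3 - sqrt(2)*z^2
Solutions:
 g(z) = C1 - z^4 + sqrt(2)*z^3/3 + sqrt(3)*z


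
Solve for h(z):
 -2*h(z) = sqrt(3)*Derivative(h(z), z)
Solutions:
 h(z) = C1*exp(-2*sqrt(3)*z/3)


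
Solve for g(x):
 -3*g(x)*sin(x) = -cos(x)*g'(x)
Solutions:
 g(x) = C1/cos(x)^3


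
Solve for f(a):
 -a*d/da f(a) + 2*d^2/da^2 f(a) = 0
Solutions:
 f(a) = C1 + C2*erfi(a/2)


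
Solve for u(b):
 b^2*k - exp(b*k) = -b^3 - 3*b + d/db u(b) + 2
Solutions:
 u(b) = C1 + b^4/4 + b^3*k/3 + 3*b^2/2 - 2*b - exp(b*k)/k


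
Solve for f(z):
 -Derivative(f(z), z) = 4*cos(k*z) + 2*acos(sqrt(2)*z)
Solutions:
 f(z) = C1 - 2*z*acos(sqrt(2)*z) + sqrt(2)*sqrt(1 - 2*z^2) - 4*Piecewise((sin(k*z)/k, Ne(k, 0)), (z, True))


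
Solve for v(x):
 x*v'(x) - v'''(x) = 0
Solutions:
 v(x) = C1 + Integral(C2*airyai(x) + C3*airybi(x), x)


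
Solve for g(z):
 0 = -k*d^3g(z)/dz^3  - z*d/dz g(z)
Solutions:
 g(z) = C1 + Integral(C2*airyai(z*(-1/k)^(1/3)) + C3*airybi(z*(-1/k)^(1/3)), z)


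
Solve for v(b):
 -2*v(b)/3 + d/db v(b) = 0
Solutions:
 v(b) = C1*exp(2*b/3)


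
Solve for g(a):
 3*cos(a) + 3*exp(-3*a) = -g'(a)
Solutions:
 g(a) = C1 - 3*sin(a) + exp(-3*a)


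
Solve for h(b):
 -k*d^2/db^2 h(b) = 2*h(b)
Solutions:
 h(b) = C1*exp(-sqrt(2)*b*sqrt(-1/k)) + C2*exp(sqrt(2)*b*sqrt(-1/k))


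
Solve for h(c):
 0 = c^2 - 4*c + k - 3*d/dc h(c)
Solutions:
 h(c) = C1 + c^3/9 - 2*c^2/3 + c*k/3


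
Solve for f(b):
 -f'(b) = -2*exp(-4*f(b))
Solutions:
 f(b) = log(-I*(C1 + 8*b)^(1/4))
 f(b) = log(I*(C1 + 8*b)^(1/4))
 f(b) = log(-(C1 + 8*b)^(1/4))
 f(b) = log(C1 + 8*b)/4


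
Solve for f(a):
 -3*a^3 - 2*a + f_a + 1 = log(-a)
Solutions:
 f(a) = C1 + 3*a^4/4 + a^2 + a*log(-a) - 2*a


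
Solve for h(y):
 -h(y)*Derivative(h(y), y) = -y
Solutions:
 h(y) = -sqrt(C1 + y^2)
 h(y) = sqrt(C1 + y^2)


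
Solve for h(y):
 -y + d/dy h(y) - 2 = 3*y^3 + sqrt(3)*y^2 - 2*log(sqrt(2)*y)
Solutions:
 h(y) = C1 + 3*y^4/4 + sqrt(3)*y^3/3 + y^2/2 - 2*y*log(y) - y*log(2) + 4*y


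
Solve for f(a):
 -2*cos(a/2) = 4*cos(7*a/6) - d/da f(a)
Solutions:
 f(a) = C1 + 4*sin(a/2) + 24*sin(7*a/6)/7


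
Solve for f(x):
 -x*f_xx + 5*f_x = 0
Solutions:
 f(x) = C1 + C2*x^6


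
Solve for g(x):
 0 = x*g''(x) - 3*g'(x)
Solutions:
 g(x) = C1 + C2*x^4


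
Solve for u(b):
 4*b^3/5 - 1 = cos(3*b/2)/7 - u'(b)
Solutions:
 u(b) = C1 - b^4/5 + b + 2*sin(3*b/2)/21


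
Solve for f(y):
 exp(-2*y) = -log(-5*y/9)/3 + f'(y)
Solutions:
 f(y) = C1 + y*log(-y)/3 + y*(-2*log(3) - 1 + log(5))/3 - exp(-2*y)/2


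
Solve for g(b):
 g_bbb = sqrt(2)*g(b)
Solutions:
 g(b) = C3*exp(2^(1/6)*b) + (C1*sin(2^(1/6)*sqrt(3)*b/2) + C2*cos(2^(1/6)*sqrt(3)*b/2))*exp(-2^(1/6)*b/2)


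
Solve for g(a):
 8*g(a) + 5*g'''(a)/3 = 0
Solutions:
 g(a) = C3*exp(-2*3^(1/3)*5^(2/3)*a/5) + (C1*sin(3^(5/6)*5^(2/3)*a/5) + C2*cos(3^(5/6)*5^(2/3)*a/5))*exp(3^(1/3)*5^(2/3)*a/5)


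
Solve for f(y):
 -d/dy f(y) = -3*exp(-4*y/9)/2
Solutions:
 f(y) = C1 - 27*exp(-4*y/9)/8


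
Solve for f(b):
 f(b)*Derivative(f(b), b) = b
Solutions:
 f(b) = -sqrt(C1 + b^2)
 f(b) = sqrt(C1 + b^2)


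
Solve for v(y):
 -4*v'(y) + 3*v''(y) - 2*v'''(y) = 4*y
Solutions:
 v(y) = C1 - y^2/2 - 3*y/4 + (C2*sin(sqrt(23)*y/4) + C3*cos(sqrt(23)*y/4))*exp(3*y/4)


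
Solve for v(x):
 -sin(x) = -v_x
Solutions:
 v(x) = C1 - cos(x)


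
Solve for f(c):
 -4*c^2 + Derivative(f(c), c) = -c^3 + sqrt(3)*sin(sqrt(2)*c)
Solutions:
 f(c) = C1 - c^4/4 + 4*c^3/3 - sqrt(6)*cos(sqrt(2)*c)/2


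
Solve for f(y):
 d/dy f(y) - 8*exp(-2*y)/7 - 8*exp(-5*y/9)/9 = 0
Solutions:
 f(y) = C1 - 4*exp(-2*y)/7 - 8*exp(-5*y/9)/5


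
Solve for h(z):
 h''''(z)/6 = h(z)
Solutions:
 h(z) = C1*exp(-6^(1/4)*z) + C2*exp(6^(1/4)*z) + C3*sin(6^(1/4)*z) + C4*cos(6^(1/4)*z)


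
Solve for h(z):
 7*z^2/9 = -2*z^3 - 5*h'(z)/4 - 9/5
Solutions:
 h(z) = C1 - 2*z^4/5 - 28*z^3/135 - 36*z/25


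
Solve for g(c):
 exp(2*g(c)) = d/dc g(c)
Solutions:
 g(c) = log(-sqrt(-1/(C1 + c))) - log(2)/2
 g(c) = log(-1/(C1 + c))/2 - log(2)/2


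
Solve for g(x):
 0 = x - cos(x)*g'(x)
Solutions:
 g(x) = C1 + Integral(x/cos(x), x)


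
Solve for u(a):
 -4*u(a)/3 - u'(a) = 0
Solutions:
 u(a) = C1*exp(-4*a/3)


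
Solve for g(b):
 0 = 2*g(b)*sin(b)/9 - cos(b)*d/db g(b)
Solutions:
 g(b) = C1/cos(b)^(2/9)


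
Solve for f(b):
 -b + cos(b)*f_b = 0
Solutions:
 f(b) = C1 + Integral(b/cos(b), b)


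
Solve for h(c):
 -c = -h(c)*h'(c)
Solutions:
 h(c) = -sqrt(C1 + c^2)
 h(c) = sqrt(C1 + c^2)


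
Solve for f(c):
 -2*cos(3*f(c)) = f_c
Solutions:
 f(c) = -asin((C1 + exp(12*c))/(C1 - exp(12*c)))/3 + pi/3
 f(c) = asin((C1 + exp(12*c))/(C1 - exp(12*c)))/3


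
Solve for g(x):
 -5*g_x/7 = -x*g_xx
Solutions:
 g(x) = C1 + C2*x^(12/7)


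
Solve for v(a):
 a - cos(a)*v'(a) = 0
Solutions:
 v(a) = C1 + Integral(a/cos(a), a)


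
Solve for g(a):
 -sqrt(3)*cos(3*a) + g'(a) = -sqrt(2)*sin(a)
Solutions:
 g(a) = C1 + sqrt(3)*sin(3*a)/3 + sqrt(2)*cos(a)


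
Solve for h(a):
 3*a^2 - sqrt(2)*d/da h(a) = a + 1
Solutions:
 h(a) = C1 + sqrt(2)*a^3/2 - sqrt(2)*a^2/4 - sqrt(2)*a/2


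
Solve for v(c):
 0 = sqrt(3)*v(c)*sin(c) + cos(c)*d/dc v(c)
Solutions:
 v(c) = C1*cos(c)^(sqrt(3))


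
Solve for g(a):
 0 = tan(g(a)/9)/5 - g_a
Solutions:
 g(a) = -9*asin(C1*exp(a/45)) + 9*pi
 g(a) = 9*asin(C1*exp(a/45))


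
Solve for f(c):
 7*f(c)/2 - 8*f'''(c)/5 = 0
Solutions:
 f(c) = C3*exp(2^(2/3)*35^(1/3)*c/4) + (C1*sin(2^(2/3)*sqrt(3)*35^(1/3)*c/8) + C2*cos(2^(2/3)*sqrt(3)*35^(1/3)*c/8))*exp(-2^(2/3)*35^(1/3)*c/8)


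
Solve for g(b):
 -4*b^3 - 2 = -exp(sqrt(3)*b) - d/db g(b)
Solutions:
 g(b) = C1 + b^4 + 2*b - sqrt(3)*exp(sqrt(3)*b)/3


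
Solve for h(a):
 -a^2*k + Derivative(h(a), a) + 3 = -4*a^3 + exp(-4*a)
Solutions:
 h(a) = C1 - a^4 + a^3*k/3 - 3*a - exp(-4*a)/4


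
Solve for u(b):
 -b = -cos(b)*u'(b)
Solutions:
 u(b) = C1 + Integral(b/cos(b), b)


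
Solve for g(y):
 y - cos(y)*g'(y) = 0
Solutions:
 g(y) = C1 + Integral(y/cos(y), y)


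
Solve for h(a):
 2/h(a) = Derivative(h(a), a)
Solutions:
 h(a) = -sqrt(C1 + 4*a)
 h(a) = sqrt(C1 + 4*a)


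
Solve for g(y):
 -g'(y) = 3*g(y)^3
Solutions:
 g(y) = -sqrt(2)*sqrt(-1/(C1 - 3*y))/2
 g(y) = sqrt(2)*sqrt(-1/(C1 - 3*y))/2


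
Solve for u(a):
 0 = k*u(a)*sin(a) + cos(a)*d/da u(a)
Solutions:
 u(a) = C1*exp(k*log(cos(a)))


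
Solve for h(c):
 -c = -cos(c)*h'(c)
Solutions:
 h(c) = C1 + Integral(c/cos(c), c)


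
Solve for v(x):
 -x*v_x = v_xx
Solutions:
 v(x) = C1 + C2*erf(sqrt(2)*x/2)


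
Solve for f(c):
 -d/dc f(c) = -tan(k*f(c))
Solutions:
 f(c) = Piecewise((-asin(exp(C1*k + c*k))/k + pi/k, Ne(k, 0)), (nan, True))
 f(c) = Piecewise((asin(exp(C1*k + c*k))/k, Ne(k, 0)), (nan, True))


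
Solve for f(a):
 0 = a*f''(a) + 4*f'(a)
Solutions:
 f(a) = C1 + C2/a^3


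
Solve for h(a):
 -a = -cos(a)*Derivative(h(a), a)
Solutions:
 h(a) = C1 + Integral(a/cos(a), a)


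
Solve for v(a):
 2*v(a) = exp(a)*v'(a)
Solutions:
 v(a) = C1*exp(-2*exp(-a))


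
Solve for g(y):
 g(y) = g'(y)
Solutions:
 g(y) = C1*exp(y)


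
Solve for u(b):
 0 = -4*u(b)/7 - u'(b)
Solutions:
 u(b) = C1*exp(-4*b/7)


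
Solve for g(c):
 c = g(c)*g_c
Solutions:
 g(c) = -sqrt(C1 + c^2)
 g(c) = sqrt(C1 + c^2)


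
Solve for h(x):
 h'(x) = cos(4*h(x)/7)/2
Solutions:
 -x/2 - 7*log(sin(4*h(x)/7) - 1)/8 + 7*log(sin(4*h(x)/7) + 1)/8 = C1


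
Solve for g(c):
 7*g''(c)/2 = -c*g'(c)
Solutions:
 g(c) = C1 + C2*erf(sqrt(7)*c/7)


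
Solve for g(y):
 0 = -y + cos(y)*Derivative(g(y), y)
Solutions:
 g(y) = C1 + Integral(y/cos(y), y)


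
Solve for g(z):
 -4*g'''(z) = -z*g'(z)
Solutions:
 g(z) = C1 + Integral(C2*airyai(2^(1/3)*z/2) + C3*airybi(2^(1/3)*z/2), z)


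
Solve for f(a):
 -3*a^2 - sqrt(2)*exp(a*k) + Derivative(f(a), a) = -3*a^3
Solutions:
 f(a) = C1 - 3*a^4/4 + a^3 + sqrt(2)*exp(a*k)/k


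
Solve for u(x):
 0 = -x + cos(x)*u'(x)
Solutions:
 u(x) = C1 + Integral(x/cos(x), x)


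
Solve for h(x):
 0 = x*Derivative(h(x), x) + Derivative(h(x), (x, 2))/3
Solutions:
 h(x) = C1 + C2*erf(sqrt(6)*x/2)


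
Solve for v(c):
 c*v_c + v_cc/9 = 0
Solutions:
 v(c) = C1 + C2*erf(3*sqrt(2)*c/2)


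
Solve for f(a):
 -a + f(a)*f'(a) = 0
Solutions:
 f(a) = -sqrt(C1 + a^2)
 f(a) = sqrt(C1 + a^2)


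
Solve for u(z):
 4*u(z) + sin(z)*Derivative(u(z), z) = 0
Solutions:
 u(z) = C1*(cos(z)^2 + 2*cos(z) + 1)/(cos(z)^2 - 2*cos(z) + 1)


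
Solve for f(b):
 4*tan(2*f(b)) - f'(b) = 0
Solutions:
 f(b) = -asin(C1*exp(8*b))/2 + pi/2
 f(b) = asin(C1*exp(8*b))/2


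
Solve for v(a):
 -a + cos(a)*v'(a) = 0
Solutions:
 v(a) = C1 + Integral(a/cos(a), a)


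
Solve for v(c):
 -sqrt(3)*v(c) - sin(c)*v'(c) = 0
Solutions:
 v(c) = C1*(cos(c) + 1)^(sqrt(3)/2)/(cos(c) - 1)^(sqrt(3)/2)


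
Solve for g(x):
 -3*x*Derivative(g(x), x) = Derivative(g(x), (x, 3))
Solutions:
 g(x) = C1 + Integral(C2*airyai(-3^(1/3)*x) + C3*airybi(-3^(1/3)*x), x)


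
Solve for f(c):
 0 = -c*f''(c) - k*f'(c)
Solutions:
 f(c) = C1 + c^(1 - re(k))*(C2*sin(log(c)*Abs(im(k))) + C3*cos(log(c)*im(k)))


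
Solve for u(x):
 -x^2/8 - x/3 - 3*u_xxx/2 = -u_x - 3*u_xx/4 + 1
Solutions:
 u(x) = C1 + C2*exp(x*(3 - sqrt(105))/12) + C3*exp(x*(3 + sqrt(105))/12) + x^3/24 + 7*x^2/96 + 81*x/64


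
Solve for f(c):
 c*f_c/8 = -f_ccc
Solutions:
 f(c) = C1 + Integral(C2*airyai(-c/2) + C3*airybi(-c/2), c)


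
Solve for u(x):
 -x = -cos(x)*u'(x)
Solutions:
 u(x) = C1 + Integral(x/cos(x), x)


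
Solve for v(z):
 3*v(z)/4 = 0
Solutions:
 v(z) = 0


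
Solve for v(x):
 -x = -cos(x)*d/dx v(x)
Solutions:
 v(x) = C1 + Integral(x/cos(x), x)


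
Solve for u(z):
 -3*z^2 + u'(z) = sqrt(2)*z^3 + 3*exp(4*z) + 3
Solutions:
 u(z) = C1 + sqrt(2)*z^4/4 + z^3 + 3*z + 3*exp(4*z)/4


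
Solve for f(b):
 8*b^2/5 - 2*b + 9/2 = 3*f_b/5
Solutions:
 f(b) = C1 + 8*b^3/9 - 5*b^2/3 + 15*b/2


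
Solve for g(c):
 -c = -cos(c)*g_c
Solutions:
 g(c) = C1 + Integral(c/cos(c), c)


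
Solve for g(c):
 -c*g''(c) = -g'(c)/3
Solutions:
 g(c) = C1 + C2*c^(4/3)


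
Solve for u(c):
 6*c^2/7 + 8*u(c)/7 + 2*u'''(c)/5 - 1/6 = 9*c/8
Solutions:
 u(c) = C3*exp(-20^(1/3)*7^(2/3)*c/7) - 3*c^2/4 + 63*c/64 + (C1*sin(20^(1/3)*sqrt(3)*7^(2/3)*c/14) + C2*cos(20^(1/3)*sqrt(3)*7^(2/3)*c/14))*exp(20^(1/3)*7^(2/3)*c/14) + 7/48


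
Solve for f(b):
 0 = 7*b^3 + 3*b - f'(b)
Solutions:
 f(b) = C1 + 7*b^4/4 + 3*b^2/2


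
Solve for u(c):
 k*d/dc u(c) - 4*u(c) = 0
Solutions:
 u(c) = C1*exp(4*c/k)


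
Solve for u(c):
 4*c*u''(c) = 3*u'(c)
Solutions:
 u(c) = C1 + C2*c^(7/4)


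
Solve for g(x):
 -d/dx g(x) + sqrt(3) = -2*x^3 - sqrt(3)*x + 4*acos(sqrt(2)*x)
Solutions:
 g(x) = C1 + x^4/2 + sqrt(3)*x^2/2 - 4*x*acos(sqrt(2)*x) + sqrt(3)*x + 2*sqrt(2)*sqrt(1 - 2*x^2)


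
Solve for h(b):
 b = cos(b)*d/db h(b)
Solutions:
 h(b) = C1 + Integral(b/cos(b), b)


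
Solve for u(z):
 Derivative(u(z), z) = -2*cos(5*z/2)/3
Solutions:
 u(z) = C1 - 4*sin(5*z/2)/15


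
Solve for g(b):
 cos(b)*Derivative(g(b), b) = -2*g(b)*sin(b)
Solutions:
 g(b) = C1*cos(b)^2


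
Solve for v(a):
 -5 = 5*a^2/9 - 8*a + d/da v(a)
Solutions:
 v(a) = C1 - 5*a^3/27 + 4*a^2 - 5*a


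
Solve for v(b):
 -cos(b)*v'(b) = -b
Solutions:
 v(b) = C1 + Integral(b/cos(b), b)


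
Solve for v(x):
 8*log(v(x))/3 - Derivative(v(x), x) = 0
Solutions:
 li(v(x)) = C1 + 8*x/3


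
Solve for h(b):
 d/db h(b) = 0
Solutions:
 h(b) = C1


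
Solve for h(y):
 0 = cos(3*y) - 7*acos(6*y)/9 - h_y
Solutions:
 h(y) = C1 - 7*y*acos(6*y)/9 + 7*sqrt(1 - 36*y^2)/54 + sin(3*y)/3


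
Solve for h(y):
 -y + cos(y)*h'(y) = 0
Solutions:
 h(y) = C1 + Integral(y/cos(y), y)


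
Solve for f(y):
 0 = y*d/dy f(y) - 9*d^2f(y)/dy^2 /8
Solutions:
 f(y) = C1 + C2*erfi(2*y/3)


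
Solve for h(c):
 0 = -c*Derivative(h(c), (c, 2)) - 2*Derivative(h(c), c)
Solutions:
 h(c) = C1 + C2/c


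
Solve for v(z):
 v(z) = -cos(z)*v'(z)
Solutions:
 v(z) = C1*sqrt(sin(z) - 1)/sqrt(sin(z) + 1)


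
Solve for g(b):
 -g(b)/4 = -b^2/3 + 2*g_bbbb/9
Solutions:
 g(b) = 4*b^2/3 + (C1*sin(2^(3/4)*sqrt(3)*b/4) + C2*cos(2^(3/4)*sqrt(3)*b/4))*exp(-2^(3/4)*sqrt(3)*b/4) + (C3*sin(2^(3/4)*sqrt(3)*b/4) + C4*cos(2^(3/4)*sqrt(3)*b/4))*exp(2^(3/4)*sqrt(3)*b/4)


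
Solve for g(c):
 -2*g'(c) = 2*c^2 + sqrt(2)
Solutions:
 g(c) = C1 - c^3/3 - sqrt(2)*c/2


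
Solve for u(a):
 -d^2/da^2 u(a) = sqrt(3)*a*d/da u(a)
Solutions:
 u(a) = C1 + C2*erf(sqrt(2)*3^(1/4)*a/2)


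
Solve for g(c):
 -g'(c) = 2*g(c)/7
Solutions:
 g(c) = C1*exp(-2*c/7)


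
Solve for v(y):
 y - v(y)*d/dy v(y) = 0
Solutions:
 v(y) = -sqrt(C1 + y^2)
 v(y) = sqrt(C1 + y^2)


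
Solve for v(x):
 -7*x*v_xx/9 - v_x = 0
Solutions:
 v(x) = C1 + C2/x^(2/7)


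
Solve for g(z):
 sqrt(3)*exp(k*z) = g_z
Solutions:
 g(z) = C1 + sqrt(3)*exp(k*z)/k


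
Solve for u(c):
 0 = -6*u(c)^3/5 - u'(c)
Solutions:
 u(c) = -sqrt(10)*sqrt(-1/(C1 - 6*c))/2
 u(c) = sqrt(10)*sqrt(-1/(C1 - 6*c))/2


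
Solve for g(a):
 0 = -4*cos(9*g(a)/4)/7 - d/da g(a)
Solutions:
 4*a/7 - 2*log(sin(9*g(a)/4) - 1)/9 + 2*log(sin(9*g(a)/4) + 1)/9 = C1


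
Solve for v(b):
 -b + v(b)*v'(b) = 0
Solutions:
 v(b) = -sqrt(C1 + b^2)
 v(b) = sqrt(C1 + b^2)


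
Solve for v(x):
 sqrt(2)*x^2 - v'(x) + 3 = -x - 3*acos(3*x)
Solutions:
 v(x) = C1 + sqrt(2)*x^3/3 + x^2/2 + 3*x*acos(3*x) + 3*x - sqrt(1 - 9*x^2)


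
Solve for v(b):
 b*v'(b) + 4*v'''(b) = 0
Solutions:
 v(b) = C1 + Integral(C2*airyai(-2^(1/3)*b/2) + C3*airybi(-2^(1/3)*b/2), b)


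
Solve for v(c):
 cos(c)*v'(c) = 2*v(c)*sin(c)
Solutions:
 v(c) = C1/cos(c)^2


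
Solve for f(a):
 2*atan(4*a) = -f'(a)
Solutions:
 f(a) = C1 - 2*a*atan(4*a) + log(16*a^2 + 1)/4


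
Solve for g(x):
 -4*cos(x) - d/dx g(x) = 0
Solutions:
 g(x) = C1 - 4*sin(x)


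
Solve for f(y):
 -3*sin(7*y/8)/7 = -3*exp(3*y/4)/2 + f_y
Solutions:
 f(y) = C1 + 2*exp(3*y/4) + 24*cos(7*y/8)/49


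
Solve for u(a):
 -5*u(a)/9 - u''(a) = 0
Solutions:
 u(a) = C1*sin(sqrt(5)*a/3) + C2*cos(sqrt(5)*a/3)


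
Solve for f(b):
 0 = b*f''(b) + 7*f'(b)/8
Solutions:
 f(b) = C1 + C2*b^(1/8)


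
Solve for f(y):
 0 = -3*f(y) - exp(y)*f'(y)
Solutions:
 f(y) = C1*exp(3*exp(-y))


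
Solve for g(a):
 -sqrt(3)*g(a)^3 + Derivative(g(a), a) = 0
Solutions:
 g(a) = -sqrt(2)*sqrt(-1/(C1 + sqrt(3)*a))/2
 g(a) = sqrt(2)*sqrt(-1/(C1 + sqrt(3)*a))/2


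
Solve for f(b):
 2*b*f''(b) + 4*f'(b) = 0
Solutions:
 f(b) = C1 + C2/b


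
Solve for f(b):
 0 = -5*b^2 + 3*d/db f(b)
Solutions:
 f(b) = C1 + 5*b^3/9


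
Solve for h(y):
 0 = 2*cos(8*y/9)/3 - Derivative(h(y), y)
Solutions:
 h(y) = C1 + 3*sin(8*y/9)/4


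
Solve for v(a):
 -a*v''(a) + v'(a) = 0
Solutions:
 v(a) = C1 + C2*a^2


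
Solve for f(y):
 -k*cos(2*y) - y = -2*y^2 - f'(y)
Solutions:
 f(y) = C1 + k*sin(2*y)/2 - 2*y^3/3 + y^2/2


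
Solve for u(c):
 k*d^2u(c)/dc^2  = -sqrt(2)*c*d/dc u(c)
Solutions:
 u(c) = C1 + C2*sqrt(k)*erf(2^(3/4)*c*sqrt(1/k)/2)


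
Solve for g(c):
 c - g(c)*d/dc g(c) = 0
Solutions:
 g(c) = -sqrt(C1 + c^2)
 g(c) = sqrt(C1 + c^2)


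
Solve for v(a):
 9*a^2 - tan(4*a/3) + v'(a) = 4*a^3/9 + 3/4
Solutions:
 v(a) = C1 + a^4/9 - 3*a^3 + 3*a/4 - 3*log(cos(4*a/3))/4


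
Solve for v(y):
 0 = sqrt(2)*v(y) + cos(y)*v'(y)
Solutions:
 v(y) = C1*(sin(y) - 1)^(sqrt(2)/2)/(sin(y) + 1)^(sqrt(2)/2)


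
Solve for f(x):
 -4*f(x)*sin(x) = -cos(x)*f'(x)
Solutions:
 f(x) = C1/cos(x)^4


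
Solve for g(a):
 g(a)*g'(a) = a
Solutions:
 g(a) = -sqrt(C1 + a^2)
 g(a) = sqrt(C1 + a^2)


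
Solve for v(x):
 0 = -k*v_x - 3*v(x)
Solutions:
 v(x) = C1*exp(-3*x/k)


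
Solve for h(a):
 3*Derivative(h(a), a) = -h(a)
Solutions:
 h(a) = C1*exp(-a/3)


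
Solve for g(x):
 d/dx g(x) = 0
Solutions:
 g(x) = C1


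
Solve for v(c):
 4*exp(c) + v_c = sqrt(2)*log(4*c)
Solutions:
 v(c) = C1 + sqrt(2)*c*log(c) + sqrt(2)*c*(-1 + 2*log(2)) - 4*exp(c)


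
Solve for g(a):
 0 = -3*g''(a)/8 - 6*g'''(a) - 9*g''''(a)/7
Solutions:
 g(a) = C1 + C2*a + C3*exp(a*(-28 + sqrt(742))/12) + C4*exp(-a*(sqrt(742) + 28)/12)


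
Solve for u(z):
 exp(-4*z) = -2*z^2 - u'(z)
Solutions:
 u(z) = C1 - 2*z^3/3 + exp(-4*z)/4


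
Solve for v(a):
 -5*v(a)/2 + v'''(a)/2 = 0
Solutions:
 v(a) = C3*exp(5^(1/3)*a) + (C1*sin(sqrt(3)*5^(1/3)*a/2) + C2*cos(sqrt(3)*5^(1/3)*a/2))*exp(-5^(1/3)*a/2)


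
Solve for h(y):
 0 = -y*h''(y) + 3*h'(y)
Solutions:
 h(y) = C1 + C2*y^4


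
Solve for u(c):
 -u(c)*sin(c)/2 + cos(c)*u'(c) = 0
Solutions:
 u(c) = C1/sqrt(cos(c))


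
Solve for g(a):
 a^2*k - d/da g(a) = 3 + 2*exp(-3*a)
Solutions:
 g(a) = C1 + a^3*k/3 - 3*a + 2*exp(-3*a)/3


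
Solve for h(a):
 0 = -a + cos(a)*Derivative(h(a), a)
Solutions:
 h(a) = C1 + Integral(a/cos(a), a)


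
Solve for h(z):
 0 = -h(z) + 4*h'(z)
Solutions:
 h(z) = C1*exp(z/4)


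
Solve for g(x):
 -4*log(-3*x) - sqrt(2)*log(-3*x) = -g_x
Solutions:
 g(x) = C1 + x*(sqrt(2) + 4)*log(-x) + x*(-4 - sqrt(2) + sqrt(2)*log(3) + 4*log(3))


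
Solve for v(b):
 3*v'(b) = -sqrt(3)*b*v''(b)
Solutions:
 v(b) = C1 + C2*b^(1 - sqrt(3))


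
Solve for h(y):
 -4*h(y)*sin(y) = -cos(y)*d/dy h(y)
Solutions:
 h(y) = C1/cos(y)^4


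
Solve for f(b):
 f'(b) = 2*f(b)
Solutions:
 f(b) = C1*exp(2*b)


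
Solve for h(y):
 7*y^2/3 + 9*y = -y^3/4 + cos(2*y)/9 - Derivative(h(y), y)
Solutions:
 h(y) = C1 - y^4/16 - 7*y^3/9 - 9*y^2/2 + sin(2*y)/18


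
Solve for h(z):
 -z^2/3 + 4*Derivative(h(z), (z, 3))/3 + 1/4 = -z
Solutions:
 h(z) = C1 + C2*z + C3*z^2 + z^5/240 - z^4/32 - z^3/32


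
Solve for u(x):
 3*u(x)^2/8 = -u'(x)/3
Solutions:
 u(x) = 8/(C1 + 9*x)


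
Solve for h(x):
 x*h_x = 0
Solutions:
 h(x) = C1


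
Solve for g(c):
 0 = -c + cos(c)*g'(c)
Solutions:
 g(c) = C1 + Integral(c/cos(c), c)


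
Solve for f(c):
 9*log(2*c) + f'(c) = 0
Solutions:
 f(c) = C1 - 9*c*log(c) - c*log(512) + 9*c


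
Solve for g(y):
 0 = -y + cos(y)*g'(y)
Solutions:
 g(y) = C1 + Integral(y/cos(y), y)


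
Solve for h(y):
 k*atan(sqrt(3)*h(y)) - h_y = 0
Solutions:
 Integral(1/atan(sqrt(3)*_y), (_y, h(y))) = C1 + k*y


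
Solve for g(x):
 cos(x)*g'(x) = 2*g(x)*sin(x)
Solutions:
 g(x) = C1/cos(x)^2


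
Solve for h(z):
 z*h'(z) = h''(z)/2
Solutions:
 h(z) = C1 + C2*erfi(z)


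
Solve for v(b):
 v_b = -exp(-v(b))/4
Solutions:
 v(b) = log(C1 - b/4)


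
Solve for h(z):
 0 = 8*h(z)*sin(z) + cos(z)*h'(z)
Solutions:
 h(z) = C1*cos(z)^8


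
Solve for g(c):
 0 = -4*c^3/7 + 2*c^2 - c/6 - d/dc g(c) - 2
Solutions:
 g(c) = C1 - c^4/7 + 2*c^3/3 - c^2/12 - 2*c


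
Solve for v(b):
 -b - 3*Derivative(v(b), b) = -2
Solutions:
 v(b) = C1 - b^2/6 + 2*b/3


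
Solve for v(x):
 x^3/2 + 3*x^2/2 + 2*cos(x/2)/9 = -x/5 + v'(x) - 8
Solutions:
 v(x) = C1 + x^4/8 + x^3/2 + x^2/10 + 8*x + 4*sin(x/2)/9


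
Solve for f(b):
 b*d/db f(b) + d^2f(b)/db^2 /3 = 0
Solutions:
 f(b) = C1 + C2*erf(sqrt(6)*b/2)


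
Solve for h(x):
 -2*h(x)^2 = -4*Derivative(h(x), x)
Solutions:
 h(x) = -2/(C1 + x)


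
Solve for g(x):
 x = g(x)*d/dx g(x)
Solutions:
 g(x) = -sqrt(C1 + x^2)
 g(x) = sqrt(C1 + x^2)


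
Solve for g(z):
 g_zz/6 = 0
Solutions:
 g(z) = C1 + C2*z


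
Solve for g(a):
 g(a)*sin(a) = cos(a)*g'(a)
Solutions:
 g(a) = C1/cos(a)


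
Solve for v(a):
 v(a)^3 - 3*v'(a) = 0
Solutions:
 v(a) = -sqrt(6)*sqrt(-1/(C1 + a))/2
 v(a) = sqrt(6)*sqrt(-1/(C1 + a))/2


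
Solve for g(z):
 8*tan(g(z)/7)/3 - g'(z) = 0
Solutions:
 g(z) = -7*asin(C1*exp(8*z/21)) + 7*pi
 g(z) = 7*asin(C1*exp(8*z/21))


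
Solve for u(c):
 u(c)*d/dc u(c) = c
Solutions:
 u(c) = -sqrt(C1 + c^2)
 u(c) = sqrt(C1 + c^2)


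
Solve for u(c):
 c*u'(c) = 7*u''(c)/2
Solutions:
 u(c) = C1 + C2*erfi(sqrt(7)*c/7)


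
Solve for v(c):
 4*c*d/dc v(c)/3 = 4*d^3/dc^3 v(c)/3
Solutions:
 v(c) = C1 + Integral(C2*airyai(c) + C3*airybi(c), c)


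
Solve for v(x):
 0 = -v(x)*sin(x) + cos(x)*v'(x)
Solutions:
 v(x) = C1/cos(x)


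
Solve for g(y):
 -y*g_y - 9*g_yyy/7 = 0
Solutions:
 g(y) = C1 + Integral(C2*airyai(-21^(1/3)*y/3) + C3*airybi(-21^(1/3)*y/3), y)


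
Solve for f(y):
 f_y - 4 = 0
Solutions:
 f(y) = C1 + 4*y


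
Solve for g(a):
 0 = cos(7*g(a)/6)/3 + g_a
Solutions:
 a/3 - 3*log(sin(7*g(a)/6) - 1)/7 + 3*log(sin(7*g(a)/6) + 1)/7 = C1


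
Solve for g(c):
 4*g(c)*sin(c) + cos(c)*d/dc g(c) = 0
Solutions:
 g(c) = C1*cos(c)^4


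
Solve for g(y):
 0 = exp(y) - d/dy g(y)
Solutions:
 g(y) = C1 + exp(y)


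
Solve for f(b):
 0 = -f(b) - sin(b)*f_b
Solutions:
 f(b) = C1*sqrt(cos(b) + 1)/sqrt(cos(b) - 1)


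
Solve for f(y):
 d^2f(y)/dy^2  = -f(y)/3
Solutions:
 f(y) = C1*sin(sqrt(3)*y/3) + C2*cos(sqrt(3)*y/3)


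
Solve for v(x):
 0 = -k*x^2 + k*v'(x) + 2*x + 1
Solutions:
 v(x) = C1 + x^3/3 - x^2/k - x/k


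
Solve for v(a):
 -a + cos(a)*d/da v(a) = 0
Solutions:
 v(a) = C1 + Integral(a/cos(a), a)


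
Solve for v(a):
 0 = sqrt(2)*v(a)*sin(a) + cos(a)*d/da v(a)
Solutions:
 v(a) = C1*cos(a)^(sqrt(2))


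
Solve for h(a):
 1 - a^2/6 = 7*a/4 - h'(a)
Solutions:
 h(a) = C1 + a^3/18 + 7*a^2/8 - a


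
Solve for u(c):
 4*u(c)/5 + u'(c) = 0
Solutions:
 u(c) = C1*exp(-4*c/5)


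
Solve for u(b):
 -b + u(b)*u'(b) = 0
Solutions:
 u(b) = -sqrt(C1 + b^2)
 u(b) = sqrt(C1 + b^2)


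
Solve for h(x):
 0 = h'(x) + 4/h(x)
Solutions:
 h(x) = -sqrt(C1 - 8*x)
 h(x) = sqrt(C1 - 8*x)


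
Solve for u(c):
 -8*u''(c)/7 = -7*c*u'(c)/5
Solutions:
 u(c) = C1 + C2*erfi(7*sqrt(5)*c/20)


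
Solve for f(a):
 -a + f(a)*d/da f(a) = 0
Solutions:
 f(a) = -sqrt(C1 + a^2)
 f(a) = sqrt(C1 + a^2)


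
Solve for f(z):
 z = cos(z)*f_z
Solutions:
 f(z) = C1 + Integral(z/cos(z), z)


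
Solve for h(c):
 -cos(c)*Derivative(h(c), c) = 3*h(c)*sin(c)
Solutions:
 h(c) = C1*cos(c)^3


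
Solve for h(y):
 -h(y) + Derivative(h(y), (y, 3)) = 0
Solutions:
 h(y) = C3*exp(y) + (C1*sin(sqrt(3)*y/2) + C2*cos(sqrt(3)*y/2))*exp(-y/2)


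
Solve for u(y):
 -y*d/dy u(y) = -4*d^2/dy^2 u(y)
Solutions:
 u(y) = C1 + C2*erfi(sqrt(2)*y/4)


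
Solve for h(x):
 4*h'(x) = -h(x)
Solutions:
 h(x) = C1*exp(-x/4)


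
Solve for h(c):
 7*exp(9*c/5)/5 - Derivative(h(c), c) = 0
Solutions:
 h(c) = C1 + 7*exp(9*c/5)/9


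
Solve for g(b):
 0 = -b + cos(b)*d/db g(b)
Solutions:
 g(b) = C1 + Integral(b/cos(b), b)


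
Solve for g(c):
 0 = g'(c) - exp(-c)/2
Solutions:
 g(c) = C1 - exp(-c)/2


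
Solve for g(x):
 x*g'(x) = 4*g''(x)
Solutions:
 g(x) = C1 + C2*erfi(sqrt(2)*x/4)


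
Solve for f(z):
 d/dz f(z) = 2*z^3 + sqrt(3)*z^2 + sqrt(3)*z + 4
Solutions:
 f(z) = C1 + z^4/2 + sqrt(3)*z^3/3 + sqrt(3)*z^2/2 + 4*z


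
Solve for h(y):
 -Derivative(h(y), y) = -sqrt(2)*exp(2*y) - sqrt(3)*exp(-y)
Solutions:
 h(y) = C1 + sqrt(2)*exp(2*y)/2 - sqrt(3)*exp(-y)


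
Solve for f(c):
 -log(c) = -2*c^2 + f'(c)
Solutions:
 f(c) = C1 + 2*c^3/3 - c*log(c) + c


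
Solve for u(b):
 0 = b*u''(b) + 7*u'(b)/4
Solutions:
 u(b) = C1 + C2/b^(3/4)


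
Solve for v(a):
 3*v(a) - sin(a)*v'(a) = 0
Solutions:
 v(a) = C1*(cos(a) - 1)^(3/2)/(cos(a) + 1)^(3/2)


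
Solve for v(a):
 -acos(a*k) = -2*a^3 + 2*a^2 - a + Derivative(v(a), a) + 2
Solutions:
 v(a) = C1 + a^4/2 - 2*a^3/3 + a^2/2 - 2*a - Piecewise((a*acos(a*k) - sqrt(-a^2*k^2 + 1)/k, Ne(k, 0)), (pi*a/2, True))


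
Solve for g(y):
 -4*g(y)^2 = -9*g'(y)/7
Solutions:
 g(y) = -9/(C1 + 28*y)


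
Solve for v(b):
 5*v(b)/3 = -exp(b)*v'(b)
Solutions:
 v(b) = C1*exp(5*exp(-b)/3)


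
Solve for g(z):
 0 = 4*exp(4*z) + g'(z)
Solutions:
 g(z) = C1 - exp(4*z)


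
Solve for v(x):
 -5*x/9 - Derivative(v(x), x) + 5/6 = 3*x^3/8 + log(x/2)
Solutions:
 v(x) = C1 - 3*x^4/32 - 5*x^2/18 - x*log(x) + x*log(2) + 11*x/6


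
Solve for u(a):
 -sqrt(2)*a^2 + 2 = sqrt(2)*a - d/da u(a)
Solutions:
 u(a) = C1 + sqrt(2)*a^3/3 + sqrt(2)*a^2/2 - 2*a


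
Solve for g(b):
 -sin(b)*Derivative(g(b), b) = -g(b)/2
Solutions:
 g(b) = C1*(cos(b) - 1)^(1/4)/(cos(b) + 1)^(1/4)


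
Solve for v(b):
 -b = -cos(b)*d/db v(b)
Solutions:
 v(b) = C1 + Integral(b/cos(b), b)


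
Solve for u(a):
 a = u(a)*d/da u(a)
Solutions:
 u(a) = -sqrt(C1 + a^2)
 u(a) = sqrt(C1 + a^2)


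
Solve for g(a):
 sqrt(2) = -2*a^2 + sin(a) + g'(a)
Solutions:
 g(a) = C1 + 2*a^3/3 + sqrt(2)*a + cos(a)


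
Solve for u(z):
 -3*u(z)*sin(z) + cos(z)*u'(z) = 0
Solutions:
 u(z) = C1/cos(z)^3


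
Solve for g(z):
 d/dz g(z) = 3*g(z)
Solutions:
 g(z) = C1*exp(3*z)


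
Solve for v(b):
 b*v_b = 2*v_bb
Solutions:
 v(b) = C1 + C2*erfi(b/2)


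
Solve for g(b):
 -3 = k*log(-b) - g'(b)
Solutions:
 g(b) = C1 + b*k*log(-b) + b*(3 - k)


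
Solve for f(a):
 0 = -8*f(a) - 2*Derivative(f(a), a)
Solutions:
 f(a) = C1*exp(-4*a)


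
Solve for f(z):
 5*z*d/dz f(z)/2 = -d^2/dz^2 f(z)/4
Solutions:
 f(z) = C1 + C2*erf(sqrt(5)*z)


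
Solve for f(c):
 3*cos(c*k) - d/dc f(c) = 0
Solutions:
 f(c) = C1 + 3*sin(c*k)/k


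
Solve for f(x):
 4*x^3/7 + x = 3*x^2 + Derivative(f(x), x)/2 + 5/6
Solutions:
 f(x) = C1 + 2*x^4/7 - 2*x^3 + x^2 - 5*x/3


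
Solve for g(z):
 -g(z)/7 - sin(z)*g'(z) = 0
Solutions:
 g(z) = C1*(cos(z) + 1)^(1/14)/(cos(z) - 1)^(1/14)


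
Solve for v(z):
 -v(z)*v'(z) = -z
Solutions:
 v(z) = -sqrt(C1 + z^2)
 v(z) = sqrt(C1 + z^2)


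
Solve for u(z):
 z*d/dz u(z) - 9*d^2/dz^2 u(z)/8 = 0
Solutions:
 u(z) = C1 + C2*erfi(2*z/3)


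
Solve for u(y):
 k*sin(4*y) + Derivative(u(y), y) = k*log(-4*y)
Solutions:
 u(y) = C1 + k*(y*log(-y) - y + 2*y*log(2) + cos(4*y)/4)


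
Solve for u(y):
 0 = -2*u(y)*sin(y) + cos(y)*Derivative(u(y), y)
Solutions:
 u(y) = C1/cos(y)^2


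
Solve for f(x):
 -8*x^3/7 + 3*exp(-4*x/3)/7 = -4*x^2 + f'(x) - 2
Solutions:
 f(x) = C1 - 2*x^4/7 + 4*x^3/3 + 2*x - 9*exp(-4*x/3)/28


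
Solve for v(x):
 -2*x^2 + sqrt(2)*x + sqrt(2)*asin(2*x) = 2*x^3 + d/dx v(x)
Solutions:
 v(x) = C1 - x^4/2 - 2*x^3/3 + sqrt(2)*x^2/2 + sqrt(2)*(x*asin(2*x) + sqrt(1 - 4*x^2)/2)


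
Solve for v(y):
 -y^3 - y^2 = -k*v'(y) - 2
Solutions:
 v(y) = C1 + y^4/(4*k) + y^3/(3*k) - 2*y/k


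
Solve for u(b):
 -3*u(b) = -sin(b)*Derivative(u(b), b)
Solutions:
 u(b) = C1*(cos(b) - 1)^(3/2)/(cos(b) + 1)^(3/2)


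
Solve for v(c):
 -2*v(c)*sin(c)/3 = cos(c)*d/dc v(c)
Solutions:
 v(c) = C1*cos(c)^(2/3)


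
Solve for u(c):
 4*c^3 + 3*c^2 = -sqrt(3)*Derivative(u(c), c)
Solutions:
 u(c) = C1 - sqrt(3)*c^4/3 - sqrt(3)*c^3/3


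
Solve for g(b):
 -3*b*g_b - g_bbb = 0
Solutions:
 g(b) = C1 + Integral(C2*airyai(-3^(1/3)*b) + C3*airybi(-3^(1/3)*b), b)


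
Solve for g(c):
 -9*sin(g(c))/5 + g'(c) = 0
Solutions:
 -9*c/5 + log(cos(g(c)) - 1)/2 - log(cos(g(c)) + 1)/2 = C1


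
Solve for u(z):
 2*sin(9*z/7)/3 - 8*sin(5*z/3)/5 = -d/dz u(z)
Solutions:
 u(z) = C1 + 14*cos(9*z/7)/27 - 24*cos(5*z/3)/25


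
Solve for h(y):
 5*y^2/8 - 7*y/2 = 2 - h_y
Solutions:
 h(y) = C1 - 5*y^3/24 + 7*y^2/4 + 2*y


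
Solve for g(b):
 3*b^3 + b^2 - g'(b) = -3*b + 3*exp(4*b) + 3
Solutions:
 g(b) = C1 + 3*b^4/4 + b^3/3 + 3*b^2/2 - 3*b - 3*exp(4*b)/4


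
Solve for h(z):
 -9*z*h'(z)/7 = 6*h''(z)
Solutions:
 h(z) = C1 + C2*erf(sqrt(21)*z/14)


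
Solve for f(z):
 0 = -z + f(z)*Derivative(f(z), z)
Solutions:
 f(z) = -sqrt(C1 + z^2)
 f(z) = sqrt(C1 + z^2)


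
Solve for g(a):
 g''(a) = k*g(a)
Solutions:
 g(a) = C1*exp(-a*sqrt(k)) + C2*exp(a*sqrt(k))


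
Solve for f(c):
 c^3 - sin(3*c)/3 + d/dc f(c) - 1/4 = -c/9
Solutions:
 f(c) = C1 - c^4/4 - c^2/18 + c/4 - cos(3*c)/9


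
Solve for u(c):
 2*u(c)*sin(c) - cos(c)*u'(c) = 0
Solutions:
 u(c) = C1/cos(c)^2


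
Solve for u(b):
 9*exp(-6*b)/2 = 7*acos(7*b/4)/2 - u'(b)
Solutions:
 u(b) = C1 + 7*b*acos(7*b/4)/2 - sqrt(16 - 49*b^2)/2 + 3*exp(-6*b)/4


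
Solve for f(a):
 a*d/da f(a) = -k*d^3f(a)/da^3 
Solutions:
 f(a) = C1 + Integral(C2*airyai(a*(-1/k)^(1/3)) + C3*airybi(a*(-1/k)^(1/3)), a)


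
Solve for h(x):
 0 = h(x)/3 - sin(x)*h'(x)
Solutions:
 h(x) = C1*(cos(x) - 1)^(1/6)/(cos(x) + 1)^(1/6)


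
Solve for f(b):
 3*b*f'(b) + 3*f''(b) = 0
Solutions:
 f(b) = C1 + C2*erf(sqrt(2)*b/2)


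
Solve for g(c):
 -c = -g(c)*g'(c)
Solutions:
 g(c) = -sqrt(C1 + c^2)
 g(c) = sqrt(C1 + c^2)


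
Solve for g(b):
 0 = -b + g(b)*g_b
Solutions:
 g(b) = -sqrt(C1 + b^2)
 g(b) = sqrt(C1 + b^2)


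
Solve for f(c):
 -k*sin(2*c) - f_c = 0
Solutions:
 f(c) = C1 + k*cos(2*c)/2


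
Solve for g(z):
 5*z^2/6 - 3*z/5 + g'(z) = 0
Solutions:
 g(z) = C1 - 5*z^3/18 + 3*z^2/10


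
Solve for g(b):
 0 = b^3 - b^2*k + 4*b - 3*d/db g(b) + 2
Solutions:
 g(b) = C1 + b^4/12 - b^3*k/9 + 2*b^2/3 + 2*b/3


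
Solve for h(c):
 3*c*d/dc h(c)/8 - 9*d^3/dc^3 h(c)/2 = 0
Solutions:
 h(c) = C1 + Integral(C2*airyai(18^(1/3)*c/6) + C3*airybi(18^(1/3)*c/6), c)


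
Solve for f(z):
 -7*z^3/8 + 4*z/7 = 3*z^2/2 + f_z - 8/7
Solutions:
 f(z) = C1 - 7*z^4/32 - z^3/2 + 2*z^2/7 + 8*z/7


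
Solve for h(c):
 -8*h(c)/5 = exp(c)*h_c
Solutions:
 h(c) = C1*exp(8*exp(-c)/5)


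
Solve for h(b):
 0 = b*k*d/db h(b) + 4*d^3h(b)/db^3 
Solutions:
 h(b) = C1 + Integral(C2*airyai(2^(1/3)*b*(-k)^(1/3)/2) + C3*airybi(2^(1/3)*b*(-k)^(1/3)/2), b)


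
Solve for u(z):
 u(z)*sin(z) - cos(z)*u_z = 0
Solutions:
 u(z) = C1/cos(z)


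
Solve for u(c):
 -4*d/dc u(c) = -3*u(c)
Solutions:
 u(c) = C1*exp(3*c/4)


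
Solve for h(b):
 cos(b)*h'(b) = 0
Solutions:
 h(b) = C1


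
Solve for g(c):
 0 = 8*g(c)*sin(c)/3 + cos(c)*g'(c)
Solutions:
 g(c) = C1*cos(c)^(8/3)


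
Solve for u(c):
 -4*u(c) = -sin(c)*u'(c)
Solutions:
 u(c) = C1*(cos(c)^2 - 2*cos(c) + 1)/(cos(c)^2 + 2*cos(c) + 1)


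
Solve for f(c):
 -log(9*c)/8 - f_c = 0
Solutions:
 f(c) = C1 - c*log(c)/8 - c*log(3)/4 + c/8


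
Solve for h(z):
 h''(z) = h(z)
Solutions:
 h(z) = C1*exp(-z) + C2*exp(z)


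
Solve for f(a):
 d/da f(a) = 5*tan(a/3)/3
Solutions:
 f(a) = C1 - 5*log(cos(a/3))


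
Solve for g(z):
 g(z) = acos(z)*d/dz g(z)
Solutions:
 g(z) = C1*exp(Integral(1/acos(z), z))


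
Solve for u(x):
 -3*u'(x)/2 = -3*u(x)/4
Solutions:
 u(x) = C1*exp(x/2)


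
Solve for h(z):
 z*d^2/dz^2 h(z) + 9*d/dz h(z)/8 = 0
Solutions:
 h(z) = C1 + C2/z^(1/8)


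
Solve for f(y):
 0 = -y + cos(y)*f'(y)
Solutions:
 f(y) = C1 + Integral(y/cos(y), y)


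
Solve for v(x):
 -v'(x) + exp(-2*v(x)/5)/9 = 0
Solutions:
 v(x) = 5*log(-sqrt(C1 + x)) - 5*log(15) + 5*log(10)/2
 v(x) = 5*log(C1 + x)/2 - 5*log(15) + 5*log(10)/2


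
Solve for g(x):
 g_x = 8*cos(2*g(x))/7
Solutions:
 -8*x/7 - log(sin(2*g(x)) - 1)/4 + log(sin(2*g(x)) + 1)/4 = C1


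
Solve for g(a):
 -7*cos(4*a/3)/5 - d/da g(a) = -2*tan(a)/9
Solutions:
 g(a) = C1 - 2*log(cos(a))/9 - 21*sin(4*a/3)/20


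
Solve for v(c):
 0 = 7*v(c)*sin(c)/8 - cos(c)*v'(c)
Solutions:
 v(c) = C1/cos(c)^(7/8)


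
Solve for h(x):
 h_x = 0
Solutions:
 h(x) = C1


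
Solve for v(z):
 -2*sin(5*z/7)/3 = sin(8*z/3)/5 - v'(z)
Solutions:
 v(z) = C1 - 14*cos(5*z/7)/15 - 3*cos(8*z/3)/40


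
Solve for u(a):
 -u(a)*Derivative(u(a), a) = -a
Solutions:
 u(a) = -sqrt(C1 + a^2)
 u(a) = sqrt(C1 + a^2)


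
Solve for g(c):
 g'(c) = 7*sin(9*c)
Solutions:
 g(c) = C1 - 7*cos(9*c)/9


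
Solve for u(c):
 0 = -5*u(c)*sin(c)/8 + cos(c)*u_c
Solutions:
 u(c) = C1/cos(c)^(5/8)


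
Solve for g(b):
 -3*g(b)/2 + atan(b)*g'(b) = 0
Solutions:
 g(b) = C1*exp(3*Integral(1/atan(b), b)/2)


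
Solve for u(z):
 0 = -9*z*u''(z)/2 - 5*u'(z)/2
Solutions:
 u(z) = C1 + C2*z^(4/9)


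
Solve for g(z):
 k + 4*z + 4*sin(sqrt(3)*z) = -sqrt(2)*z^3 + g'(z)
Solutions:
 g(z) = C1 + k*z + sqrt(2)*z^4/4 + 2*z^2 - 4*sqrt(3)*cos(sqrt(3)*z)/3


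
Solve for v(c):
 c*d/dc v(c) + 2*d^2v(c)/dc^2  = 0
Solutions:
 v(c) = C1 + C2*erf(c/2)


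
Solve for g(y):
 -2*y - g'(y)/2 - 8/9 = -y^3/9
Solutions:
 g(y) = C1 + y^4/18 - 2*y^2 - 16*y/9


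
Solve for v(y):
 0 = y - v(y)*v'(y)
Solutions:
 v(y) = -sqrt(C1 + y^2)
 v(y) = sqrt(C1 + y^2)


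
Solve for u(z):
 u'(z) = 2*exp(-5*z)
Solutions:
 u(z) = C1 - 2*exp(-5*z)/5


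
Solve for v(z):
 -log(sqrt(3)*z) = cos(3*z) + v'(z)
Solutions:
 v(z) = C1 - z*log(z) - z*log(3)/2 + z - sin(3*z)/3


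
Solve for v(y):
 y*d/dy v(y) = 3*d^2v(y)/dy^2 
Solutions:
 v(y) = C1 + C2*erfi(sqrt(6)*y/6)


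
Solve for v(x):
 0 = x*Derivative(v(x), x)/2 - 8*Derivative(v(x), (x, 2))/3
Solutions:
 v(x) = C1 + C2*erfi(sqrt(6)*x/8)


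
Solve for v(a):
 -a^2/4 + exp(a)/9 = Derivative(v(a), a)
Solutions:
 v(a) = C1 - a^3/12 + exp(a)/9


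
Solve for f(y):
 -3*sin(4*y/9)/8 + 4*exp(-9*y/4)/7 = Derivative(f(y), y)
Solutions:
 f(y) = C1 + 27*cos(4*y/9)/32 - 16*exp(-9*y/4)/63


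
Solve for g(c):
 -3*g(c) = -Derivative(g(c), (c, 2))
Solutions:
 g(c) = C1*exp(-sqrt(3)*c) + C2*exp(sqrt(3)*c)


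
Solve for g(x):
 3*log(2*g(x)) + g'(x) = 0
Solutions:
 Integral(1/(log(_y) + log(2)), (_y, g(x)))/3 = C1 - x


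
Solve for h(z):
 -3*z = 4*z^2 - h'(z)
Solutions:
 h(z) = C1 + 4*z^3/3 + 3*z^2/2


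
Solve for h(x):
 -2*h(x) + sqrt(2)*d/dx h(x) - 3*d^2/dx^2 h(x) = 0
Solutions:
 h(x) = (C1*sin(sqrt(22)*x/6) + C2*cos(sqrt(22)*x/6))*exp(sqrt(2)*x/6)


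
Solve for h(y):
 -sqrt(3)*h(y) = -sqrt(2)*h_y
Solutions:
 h(y) = C1*exp(sqrt(6)*y/2)


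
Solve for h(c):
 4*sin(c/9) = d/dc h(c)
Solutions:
 h(c) = C1 - 36*cos(c/9)


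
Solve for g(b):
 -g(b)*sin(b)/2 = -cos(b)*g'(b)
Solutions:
 g(b) = C1/sqrt(cos(b))


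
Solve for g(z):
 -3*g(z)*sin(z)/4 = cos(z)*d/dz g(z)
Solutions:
 g(z) = C1*cos(z)^(3/4)


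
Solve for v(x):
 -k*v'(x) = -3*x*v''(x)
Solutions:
 v(x) = C1 + x^(re(k)/3 + 1)*(C2*sin(log(x)*Abs(im(k))/3) + C3*cos(log(x)*im(k)/3))


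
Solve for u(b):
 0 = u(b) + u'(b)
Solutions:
 u(b) = C1*exp(-b)


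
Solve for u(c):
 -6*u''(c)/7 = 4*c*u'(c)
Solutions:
 u(c) = C1 + C2*erf(sqrt(21)*c/3)


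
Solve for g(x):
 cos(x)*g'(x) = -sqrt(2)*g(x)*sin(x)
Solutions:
 g(x) = C1*cos(x)^(sqrt(2))


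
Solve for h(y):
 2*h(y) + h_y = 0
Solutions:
 h(y) = C1*exp(-2*y)


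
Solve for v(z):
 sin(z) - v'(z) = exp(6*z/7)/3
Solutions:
 v(z) = C1 - 7*exp(6*z/7)/18 - cos(z)


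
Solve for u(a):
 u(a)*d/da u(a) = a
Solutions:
 u(a) = -sqrt(C1 + a^2)
 u(a) = sqrt(C1 + a^2)


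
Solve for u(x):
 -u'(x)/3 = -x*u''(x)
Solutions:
 u(x) = C1 + C2*x^(4/3)


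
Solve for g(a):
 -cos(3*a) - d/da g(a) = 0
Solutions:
 g(a) = C1 - sin(3*a)/3


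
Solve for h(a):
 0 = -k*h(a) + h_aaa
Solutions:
 h(a) = C1*exp(a*k^(1/3)) + C2*exp(a*k^(1/3)*(-1 + sqrt(3)*I)/2) + C3*exp(-a*k^(1/3)*(1 + sqrt(3)*I)/2)


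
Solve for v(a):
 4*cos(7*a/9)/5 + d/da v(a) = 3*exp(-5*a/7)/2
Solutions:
 v(a) = C1 - 36*sin(7*a/9)/35 - 21*exp(-5*a/7)/10


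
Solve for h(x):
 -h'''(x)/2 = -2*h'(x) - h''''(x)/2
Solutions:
 h(x) = C1 + C2*exp(x*((6*sqrt(78) + 53)^(-1/3) + 2 + (6*sqrt(78) + 53)^(1/3))/6)*sin(sqrt(3)*x*(-(6*sqrt(78) + 53)^(1/3) + (6*sqrt(78) + 53)^(-1/3))/6) + C3*exp(x*((6*sqrt(78) + 53)^(-1/3) + 2 + (6*sqrt(78) + 53)^(1/3))/6)*cos(sqrt(3)*x*(-(6*sqrt(78) + 53)^(1/3) + (6*sqrt(78) + 53)^(-1/3))/6) + C4*exp(x*(-(6*sqrt(78) + 53)^(1/3) - 1/(6*sqrt(78) + 53)^(1/3) + 1)/3)


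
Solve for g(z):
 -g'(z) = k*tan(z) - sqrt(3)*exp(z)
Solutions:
 g(z) = C1 + k*log(cos(z)) + sqrt(3)*exp(z)


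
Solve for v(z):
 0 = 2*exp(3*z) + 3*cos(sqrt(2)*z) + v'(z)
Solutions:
 v(z) = C1 - 2*exp(3*z)/3 - 3*sqrt(2)*sin(sqrt(2)*z)/2


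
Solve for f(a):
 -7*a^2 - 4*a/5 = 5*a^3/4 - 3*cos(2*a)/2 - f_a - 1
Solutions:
 f(a) = C1 + 5*a^4/16 + 7*a^3/3 + 2*a^2/5 - a - 3*sin(a)*cos(a)/2


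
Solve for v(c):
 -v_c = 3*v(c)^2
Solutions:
 v(c) = 1/(C1 + 3*c)


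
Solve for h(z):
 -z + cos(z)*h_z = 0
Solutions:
 h(z) = C1 + Integral(z/cos(z), z)


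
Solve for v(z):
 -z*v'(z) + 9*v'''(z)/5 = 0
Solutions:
 v(z) = C1 + Integral(C2*airyai(15^(1/3)*z/3) + C3*airybi(15^(1/3)*z/3), z)


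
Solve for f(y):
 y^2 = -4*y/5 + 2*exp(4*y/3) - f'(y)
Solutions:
 f(y) = C1 - y^3/3 - 2*y^2/5 + 3*exp(4*y/3)/2


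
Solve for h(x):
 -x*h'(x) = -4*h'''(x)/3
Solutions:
 h(x) = C1 + Integral(C2*airyai(6^(1/3)*x/2) + C3*airybi(6^(1/3)*x/2), x)


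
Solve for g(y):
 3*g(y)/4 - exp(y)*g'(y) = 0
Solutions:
 g(y) = C1*exp(-3*exp(-y)/4)


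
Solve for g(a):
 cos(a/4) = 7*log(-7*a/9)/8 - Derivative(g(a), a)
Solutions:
 g(a) = C1 + 7*a*log(-a)/8 - 7*a*log(3)/4 - 7*a/8 + 7*a*log(7)/8 - 4*sin(a/4)


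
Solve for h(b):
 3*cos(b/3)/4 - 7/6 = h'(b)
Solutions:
 h(b) = C1 - 7*b/6 + 9*sin(b/3)/4


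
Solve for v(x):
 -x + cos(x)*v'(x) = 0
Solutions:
 v(x) = C1 + Integral(x/cos(x), x)


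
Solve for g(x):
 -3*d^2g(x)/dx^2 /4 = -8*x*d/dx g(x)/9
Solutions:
 g(x) = C1 + C2*erfi(4*sqrt(3)*x/9)


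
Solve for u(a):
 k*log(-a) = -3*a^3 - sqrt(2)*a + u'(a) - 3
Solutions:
 u(a) = C1 + 3*a^4/4 + sqrt(2)*a^2/2 + a*k*log(-a) + a*(3 - k)


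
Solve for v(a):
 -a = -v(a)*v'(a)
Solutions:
 v(a) = -sqrt(C1 + a^2)
 v(a) = sqrt(C1 + a^2)


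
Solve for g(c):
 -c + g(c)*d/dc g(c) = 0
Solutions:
 g(c) = -sqrt(C1 + c^2)
 g(c) = sqrt(C1 + c^2)


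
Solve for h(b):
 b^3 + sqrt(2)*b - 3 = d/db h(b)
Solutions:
 h(b) = C1 + b^4/4 + sqrt(2)*b^2/2 - 3*b


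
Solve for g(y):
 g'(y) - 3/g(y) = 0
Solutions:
 g(y) = -sqrt(C1 + 6*y)
 g(y) = sqrt(C1 + 6*y)


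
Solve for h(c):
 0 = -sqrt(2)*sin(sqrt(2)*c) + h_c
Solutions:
 h(c) = C1 - cos(sqrt(2)*c)


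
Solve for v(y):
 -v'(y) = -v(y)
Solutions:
 v(y) = C1*exp(y)


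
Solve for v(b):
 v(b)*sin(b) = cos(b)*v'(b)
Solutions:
 v(b) = C1/cos(b)


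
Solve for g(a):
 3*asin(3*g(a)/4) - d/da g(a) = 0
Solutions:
 Integral(1/asin(3*_y/4), (_y, g(a))) = C1 + 3*a
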